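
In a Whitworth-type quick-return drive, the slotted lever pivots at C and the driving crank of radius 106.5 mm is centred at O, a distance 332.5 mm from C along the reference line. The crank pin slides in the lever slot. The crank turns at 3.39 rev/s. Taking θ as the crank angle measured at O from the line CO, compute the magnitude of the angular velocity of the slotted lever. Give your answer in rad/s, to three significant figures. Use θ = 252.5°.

ω = 21.3 rad/s (from 3.39 rev/s).
Crank pin A relative to C: A = (d + r cosθ, r sinθ); lever angle φ = atan2(r sinθ, d + r cosθ).
Differentiating tanφ: φ̇ = rω(d cosθ + r)/(d² + r² + 2dr cosθ).
d² + r² + 2dr cosθ = |CA|² = 0.100602 m²;  d cosθ + r = +0.0065153 m.
|ω_lever| = |0.1065·21.3·+0.0065153| / 0.100602 = 0.14691 rad/s.

0.147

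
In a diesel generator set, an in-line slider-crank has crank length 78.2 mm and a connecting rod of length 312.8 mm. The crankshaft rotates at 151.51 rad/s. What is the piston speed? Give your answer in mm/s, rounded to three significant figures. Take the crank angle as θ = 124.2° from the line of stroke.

8390

ω = 151.5 rad/s
For an in-line slider-crank, x = r cosθ + √(L² − r² sin²θ), so v = −rω sinθ·[1 + r cosθ/√(L² − r² sin²θ)].
With r = 0.0782 m, L = 0.3128 m, θ = 124.2°: √(L² − r² sin²θ) = 0.30604 m.
v = −0.0782·151.5·0.82708·[1 + 0.0782·-0.56208/0.30604] = -8.3919 m/s.
|v| = 8.3919 m/s = 8391.9 mm/s.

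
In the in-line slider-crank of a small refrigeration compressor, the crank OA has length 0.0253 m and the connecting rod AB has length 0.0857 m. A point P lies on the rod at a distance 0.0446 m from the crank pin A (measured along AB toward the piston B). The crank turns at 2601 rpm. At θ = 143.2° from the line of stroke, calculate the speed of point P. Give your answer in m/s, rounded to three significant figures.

ω = 272.4 rad/s.  Crank-pin speed |V_A| = rω = 6.8911 m/s, perpendicular to OA.
Rod angle: sinφ = −(r/L) sinθ ⇒ φ = -10.186°; ω_rod = −rω cosθ/√(L²−r²sin²θ) = +65.418 rad/s.
V_P = V_A + ω_rod × AP, with AP = 0.0446 m along the rod.
Components: V_Px = −rω sinθ − a·ω_rod·sinφ = -3.612 m/s;  V_Py = rω cosθ + a·ω_rod·cosφ = -2.6463 m/s.
|V_P| = √(V_Px² + V_Py²) = 4.4776 m/s.

4.48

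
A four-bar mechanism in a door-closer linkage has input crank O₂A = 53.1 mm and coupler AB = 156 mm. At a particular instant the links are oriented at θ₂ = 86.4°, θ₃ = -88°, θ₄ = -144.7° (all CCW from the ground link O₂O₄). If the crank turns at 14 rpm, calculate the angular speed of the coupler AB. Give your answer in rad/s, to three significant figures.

0.465

ω₂ = 1.466 rad/s (from 14 rpm).
Differentiating the loop-closure r₂e^{iθ₂}+r₃e^{iθ₃}=r₁+r₄e^{iθ₄} gives r₂ω₂e^{iθ₂}+r₃ω₃e^{iθ₃}=r₄ω₄e^{iθ₄}.
Eliminating the other unknown: ω₃ = r₂ω₂ sin(θ₄−θ₂) / [r₃ sin(θ₃−θ₄)].
Numerator sine = +0.77824; denominator sine = +0.83581.
Result = 0.0531·1.466·(+0.77824) / (0.156·(+0.83581)) = +0.46466 rad/s; magnitude 0.46466 rad/s.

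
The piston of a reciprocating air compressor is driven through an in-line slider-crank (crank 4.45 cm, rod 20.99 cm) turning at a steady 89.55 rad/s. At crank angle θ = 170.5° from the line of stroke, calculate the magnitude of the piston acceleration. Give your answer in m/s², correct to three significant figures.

ω = 89.55 rad/s
x(θ) = r cosθ + √(L² − r² sin²θ); with ω constant, a = ω²·d²x/dθ².
d²x/dθ² = −r cosθ − r²(cos2θ)/√u − r⁴ sin²2θ/(4u^{3/2}),  u = L² − r² sin²θ = 0.0440041 m².
Substituting r = 0.0445 m, L = 0.2099 m, θ = 170.5°: d²x/dθ² = +0.034953 m.
a = ω²·d²x/dθ² = (89.55)²·(+0.034953) = +280.29 m/s²;  |a| = 280.29 m/s².

280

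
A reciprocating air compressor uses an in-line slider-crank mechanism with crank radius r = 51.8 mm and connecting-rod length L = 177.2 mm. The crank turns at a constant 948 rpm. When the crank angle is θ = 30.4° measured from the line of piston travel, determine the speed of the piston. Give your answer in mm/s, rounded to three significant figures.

ω = 2π·948/60 = 99.27 rad/s
For an in-line slider-crank, x = r cosθ + √(L² − r² sin²θ), so v = −rω sinθ·[1 + r cosθ/√(L² − r² sin²θ)].
With r = 0.0518 m, L = 0.1772 m, θ = 30.4°: √(L² − r² sin²θ) = 0.17525 m.
v = −0.0518·99.27·0.50603·[1 + 0.0518·0.86251/0.17525] = -3.2656 m/s.
|v| = 3.2656 m/s = 3265.6 mm/s.

3270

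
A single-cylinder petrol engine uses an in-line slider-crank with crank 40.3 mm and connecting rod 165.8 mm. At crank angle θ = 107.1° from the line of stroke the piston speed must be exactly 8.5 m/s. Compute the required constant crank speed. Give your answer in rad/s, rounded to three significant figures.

For an in-line slider-crank, |v_piston| = rω|sinθ|·[1 + r cosθ/√(L² − r² sin²θ)].
With r = 0.0403 m, L = 0.1658 m, θ = 107.1°: the bracketed kinematic factor |dx/dθ| = 0.035688 m.
ω = v/|dx/dθ| = 8.5/0.035688 = 238.17 rad/s.

238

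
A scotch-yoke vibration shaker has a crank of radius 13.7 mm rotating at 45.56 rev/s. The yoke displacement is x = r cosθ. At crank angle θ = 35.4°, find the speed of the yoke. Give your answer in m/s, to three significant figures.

ω = 286.3 rad/s (from 45.56 rev/s).
x = r cosθ ⇒ ẋ = −rω sinθ.
|v| = rω|sinθ| = 0.0137·286.3·|sin 35.4°| = 2.2718 m/s.

2.27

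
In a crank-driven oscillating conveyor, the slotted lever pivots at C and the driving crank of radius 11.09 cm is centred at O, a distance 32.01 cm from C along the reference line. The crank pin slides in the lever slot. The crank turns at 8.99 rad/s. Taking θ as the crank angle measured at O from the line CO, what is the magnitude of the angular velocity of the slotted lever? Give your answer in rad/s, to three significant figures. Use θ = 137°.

1.95

ω = 8.99 rad/s
Crank pin A relative to C: A = (d + r cosθ, r sinθ); lever angle φ = atan2(r sinθ, d + r cosθ).
Differentiating tanφ: φ̇ = rω(d cosθ + r)/(d² + r² + 2dr cosθ).
d² + r² + 2dr cosθ = |CA|² = 0.062838 m²;  d cosθ + r = -0.12321 m.
|ω_lever| = |0.1109·8.99·-0.12321| / 0.062838 = 1.9548 rad/s.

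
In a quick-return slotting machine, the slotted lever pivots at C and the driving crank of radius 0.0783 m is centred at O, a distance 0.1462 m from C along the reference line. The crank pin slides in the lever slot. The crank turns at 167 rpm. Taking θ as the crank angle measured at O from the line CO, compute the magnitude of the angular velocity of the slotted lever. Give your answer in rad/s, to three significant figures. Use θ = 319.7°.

ω = 17.49 rad/s (from 167 rpm).
Crank pin A relative to C: A = (d + r cosθ, r sinθ); lever angle φ = atan2(r sinθ, d + r cosθ).
Differentiating tanφ: φ̇ = rω(d cosθ + r)/(d² + r² + 2dr cosθ).
d² + r² + 2dr cosθ = |CA|² = 0.0449666 m²;  d cosθ + r = +0.1898 m.
|ω_lever| = |0.0783·17.49·+0.1898| / 0.0449666 = 5.7799 rad/s.

5.78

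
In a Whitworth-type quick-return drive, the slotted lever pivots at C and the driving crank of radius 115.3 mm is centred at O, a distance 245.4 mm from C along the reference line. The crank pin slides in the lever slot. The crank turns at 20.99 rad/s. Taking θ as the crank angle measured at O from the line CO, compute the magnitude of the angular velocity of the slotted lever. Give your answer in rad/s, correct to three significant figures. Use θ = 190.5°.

17.1

ω = 20.99 rad/s
Crank pin A relative to C: A = (d + r cosθ, r sinθ); lever angle φ = atan2(r sinθ, d + r cosθ).
Differentiating tanφ: φ̇ = rω(d cosθ + r)/(d² + r² + 2dr cosθ).
d² + r² + 2dr cosθ = |CA|² = 0.0178736 m²;  d cosθ + r = -0.12599 m.
|ω_lever| = |0.1153·20.99·-0.12599| / 0.0178736 = 17.06 rad/s.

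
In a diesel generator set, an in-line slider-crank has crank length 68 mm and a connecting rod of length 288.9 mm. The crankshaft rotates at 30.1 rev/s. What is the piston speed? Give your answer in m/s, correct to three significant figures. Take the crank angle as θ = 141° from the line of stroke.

6.60

ω = 2π·30.1 = 189.1 rad/s
For an in-line slider-crank, x = r cosθ + √(L² − r² sin²θ), so v = −rω sinθ·[1 + r cosθ/√(L² − r² sin²θ)].
With r = 0.068 m, L = 0.2889 m, θ = 141°: √(L² − r² sin²θ) = 0.28571 m.
v = −0.068·189.1·0.62932·[1 + 0.068·-0.77715/0.28571] = -6.5964 m/s.
|v| = 6.5964 m/s.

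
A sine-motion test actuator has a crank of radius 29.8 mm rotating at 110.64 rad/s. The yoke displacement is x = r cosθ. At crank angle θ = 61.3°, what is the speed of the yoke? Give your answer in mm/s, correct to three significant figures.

2890

ω = 110.6 rad/s
x = r cosθ ⇒ ẋ = −rω sinθ.
|v| = rω|sinθ| = 0.0298·110.6·|sin 61.3°| = 2.892 m/s = 2892 mm/s.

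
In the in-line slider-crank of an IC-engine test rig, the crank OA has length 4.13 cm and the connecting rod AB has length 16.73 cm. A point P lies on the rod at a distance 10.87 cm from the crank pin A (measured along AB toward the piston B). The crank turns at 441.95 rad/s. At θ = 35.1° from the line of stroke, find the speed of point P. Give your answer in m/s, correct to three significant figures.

13.0

ω = 441.9 rad/s.  Crank-pin speed |V_A| = rω = 18.253 m/s, perpendicular to OA.
Rod angle: sinφ = −(r/L) sinθ ⇒ φ = -8.161°; ω_rod = −rω cosθ/√(L²−r²sin²θ) = -90.174 rad/s.
V_P = V_A + ω_rod × AP, with AP = 0.1087 m along the rod.
Components: V_Px = −rω sinθ − a·ω_rod·sinφ = -11.887 m/s;  V_Py = rω cosθ + a·ω_rod·cosφ = +5.2307 m/s.
|V_P| = √(V_Px² + V_Py²) = 12.987 m/s.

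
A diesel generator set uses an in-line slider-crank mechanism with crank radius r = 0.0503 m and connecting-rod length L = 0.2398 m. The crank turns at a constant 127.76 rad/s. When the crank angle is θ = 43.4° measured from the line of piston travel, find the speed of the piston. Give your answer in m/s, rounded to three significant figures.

5.10

ω = 127.8 rad/s
For an in-line slider-crank, x = r cosθ + √(L² − r² sin²θ), so v = −rω sinθ·[1 + r cosθ/√(L² − r² sin²θ)].
With r = 0.0503 m, L = 0.2398 m, θ = 43.4°: √(L² − r² sin²θ) = 0.2373 m.
v = −0.0503·127.8·0.68709·[1 + 0.0503·0.72657/0.2373] = -5.0955 m/s.
|v| = 5.0955 m/s.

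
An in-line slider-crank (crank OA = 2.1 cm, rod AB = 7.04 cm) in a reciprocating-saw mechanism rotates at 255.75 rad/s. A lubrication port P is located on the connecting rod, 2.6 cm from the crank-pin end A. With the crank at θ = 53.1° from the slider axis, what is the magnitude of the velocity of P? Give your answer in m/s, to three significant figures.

ω = 255.8 rad/s.  Crank-pin speed |V_A| = rω = 5.3708 m/s, perpendicular to OA.
Rod angle: sinφ = −(r/L) sinθ ⇒ φ = -13.801°; ω_rod = −rω cosθ/√(L²−r²sin²θ) = -47.167 rad/s.
V_P = V_A + ω_rod × AP, with AP = 0.026 m along the rod.
Components: V_Px = −rω sinθ − a·ω_rod·sinφ = -4.5874 m/s;  V_Py = rω cosθ + a·ω_rod·cosφ = +2.0338 m/s.
|V_P| = √(V_Px² + V_Py²) = 5.018 m/s.

5.02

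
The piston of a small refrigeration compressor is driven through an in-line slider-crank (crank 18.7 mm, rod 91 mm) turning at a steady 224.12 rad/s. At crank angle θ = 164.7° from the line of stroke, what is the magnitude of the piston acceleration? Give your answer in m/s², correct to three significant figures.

ω = 224.1 rad/s
x(θ) = r cosθ + √(L² − r² sin²θ); with ω constant, a = ω²·d²x/dθ².
d²x/dθ² = −r cosθ − r²(cos2θ)/√u − r⁴ sin²2θ/(4u^{3/2}),  u = L² − r² sin²θ = 0.00825665 m².
Substituting r = 0.0187 m, L = 0.091 m, θ = 164.7°: d²x/dθ² = +0.014714 m.
a = ω²·d²x/dθ² = (224.1)²·(+0.014714) = +739.09 m/s²;  |a| = 739.09 m/s².

739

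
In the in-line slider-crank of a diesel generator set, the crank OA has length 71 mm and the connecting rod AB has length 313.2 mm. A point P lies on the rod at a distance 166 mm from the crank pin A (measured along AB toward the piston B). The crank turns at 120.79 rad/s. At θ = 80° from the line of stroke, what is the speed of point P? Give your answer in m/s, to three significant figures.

8.65

ω = 120.8 rad/s.  Crank-pin speed |V_A| = rω = 8.5761 m/s, perpendicular to OA.
Rod angle: sinφ = −(r/L) sinθ ⇒ φ = -12.900°; ω_rod = −rω cosθ/√(L²−r²sin²θ) = -4.878 rad/s.
V_P = V_A + ω_rod × AP, with AP = 0.166 m along the rod.
Components: V_Px = −rω sinθ − a·ω_rod·sinφ = -8.6266 m/s;  V_Py = rω cosθ + a·ω_rod·cosφ = +0.69992 m/s.
|V_P| = √(V_Px² + V_Py²) = 8.6549 m/s.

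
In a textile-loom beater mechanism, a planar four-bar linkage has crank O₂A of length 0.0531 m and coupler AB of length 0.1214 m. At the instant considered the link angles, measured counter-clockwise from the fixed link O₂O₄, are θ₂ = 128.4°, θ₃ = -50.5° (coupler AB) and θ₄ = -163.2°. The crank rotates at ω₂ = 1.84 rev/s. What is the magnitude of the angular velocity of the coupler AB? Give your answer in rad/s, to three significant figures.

ω₂ = 11.56 rad/s (from 1.84 rev/s).
Differentiating the loop-closure r₂e^{iθ₂}+r₃e^{iθ₃}=r₁+r₄e^{iθ₄} gives r₂ω₂e^{iθ₂}+r₃ω₃e^{iθ₃}=r₄ω₄e^{iθ₄}.
Eliminating the other unknown: ω₃ = r₂ω₂ sin(θ₄−θ₂) / [r₃ sin(θ₃−θ₄)].
Numerator sine = +0.92978; denominator sine = +0.92254.
Result = 0.0531·11.56·(+0.92978) / (0.1214·(+0.92254)) = +5.0965 rad/s; magnitude 5.0965 rad/s.

5.10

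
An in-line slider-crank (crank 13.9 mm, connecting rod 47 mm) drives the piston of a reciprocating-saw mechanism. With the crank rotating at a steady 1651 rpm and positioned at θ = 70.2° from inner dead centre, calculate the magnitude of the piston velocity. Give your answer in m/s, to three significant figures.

ω = 2π·1651/60 = 172.9 rad/s
For an in-line slider-crank, x = r cosθ + √(L² − r² sin²θ), so v = −rω sinθ·[1 + r cosθ/√(L² − r² sin²θ)].
With r = 0.0139 m, L = 0.047 m, θ = 70.2°: √(L² − r² sin²θ) = 0.045144 m.
v = −0.0139·172.9·0.94088·[1 + 0.0139·0.33874/0.045144] = -2.497 m/s.
|v| = 2.497 m/s.

2.50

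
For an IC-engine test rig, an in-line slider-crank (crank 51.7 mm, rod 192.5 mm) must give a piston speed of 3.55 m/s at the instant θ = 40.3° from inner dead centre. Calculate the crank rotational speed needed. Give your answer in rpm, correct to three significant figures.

839

For an in-line slider-crank, |v_piston| = rω|sinθ|·[1 + r cosθ/√(L² − r² sin²θ)].
With r = 0.0517 m, L = 0.1925 m, θ = 40.3°: the bracketed kinematic factor |dx/dθ| = 0.040394 m.
ω = v/|dx/dθ| = 3.55/0.040394 = 87.884 rad/s.
N = 60ω/(2π) = 839.23 rpm.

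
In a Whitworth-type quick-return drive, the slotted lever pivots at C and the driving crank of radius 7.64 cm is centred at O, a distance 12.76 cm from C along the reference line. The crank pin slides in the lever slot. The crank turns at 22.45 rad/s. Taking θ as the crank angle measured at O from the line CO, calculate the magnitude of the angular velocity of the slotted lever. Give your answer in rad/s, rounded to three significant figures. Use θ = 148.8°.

10.3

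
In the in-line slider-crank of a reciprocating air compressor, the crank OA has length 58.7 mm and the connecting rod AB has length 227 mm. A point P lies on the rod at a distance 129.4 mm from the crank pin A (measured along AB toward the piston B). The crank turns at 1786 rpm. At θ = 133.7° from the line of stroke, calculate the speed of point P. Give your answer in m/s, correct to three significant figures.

ω = 187 rad/s.  Crank-pin speed |V_A| = rω = 10.979 m/s, perpendicular to OA.
Rod angle: sinφ = −(r/L) sinθ ⇒ φ = -10.775°; ω_rod = −rω cosθ/√(L²−r²sin²θ) = +34.014 rad/s.
V_P = V_A + ω_rod × AP, with AP = 0.1294 m along the rod.
Components: V_Px = −rω sinθ − a·ω_rod·sinφ = -7.1143 m/s;  V_Py = rω cosθ + a·ω_rod·cosφ = -3.2612 m/s.
|V_P| = √(V_Px² + V_Py²) = 7.8262 m/s.

7.83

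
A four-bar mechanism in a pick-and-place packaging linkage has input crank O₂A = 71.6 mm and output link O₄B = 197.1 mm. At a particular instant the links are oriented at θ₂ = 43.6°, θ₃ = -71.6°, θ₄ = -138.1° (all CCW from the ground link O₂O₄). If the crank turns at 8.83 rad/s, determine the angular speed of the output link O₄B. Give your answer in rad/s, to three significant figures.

ω₂ = 8.83 rad/s
Differentiating the loop-closure r₂e^{iθ₂}+r₃e^{iθ₃}=r₁+r₄e^{iθ₄} gives r₂ω₂e^{iθ₂}+r₃ω₃e^{iθ₃}=r₄ω₄e^{iθ₄}.
Eliminating the other unknown: ω₄ = r₂ω₂ sin(θ₂−θ₃) / [r₄ sin(θ₄−θ₃)].
Numerator sine = +0.90483; denominator sine = -0.91706.
Result = 0.0716·8.83·(+0.90483) / (0.1971·(-0.91706)) = -3.1649 rad/s; magnitude 3.1649 rad/s.

3.16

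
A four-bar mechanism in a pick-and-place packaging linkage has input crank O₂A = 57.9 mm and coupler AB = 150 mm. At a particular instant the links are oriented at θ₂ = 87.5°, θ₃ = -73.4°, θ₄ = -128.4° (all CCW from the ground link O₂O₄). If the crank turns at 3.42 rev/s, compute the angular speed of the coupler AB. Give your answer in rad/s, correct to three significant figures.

ω₂ = 21.49 rad/s (from 3.42 rev/s).
Differentiating the loop-closure r₂e^{iθ₂}+r₃e^{iθ₃}=r₁+r₄e^{iθ₄} gives r₂ω₂e^{iθ₂}+r₃ω₃e^{iθ₃}=r₄ω₄e^{iθ₄}.
Eliminating the other unknown: ω₃ = r₂ω₂ sin(θ₄−θ₂) / [r₃ sin(θ₃−θ₄)].
Numerator sine = +0.58637; denominator sine = +0.81915.
Result = 0.0579·21.49·(+0.58637) / (0.15·(+0.81915)) = +5.9375 rad/s; magnitude 5.9375 rad/s.

5.94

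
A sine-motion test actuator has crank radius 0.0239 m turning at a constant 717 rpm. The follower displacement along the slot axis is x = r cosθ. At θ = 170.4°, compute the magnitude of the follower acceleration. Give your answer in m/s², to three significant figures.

133

ω = 75.08 rad/s (from 717 rpm).
x = r cosθ ⇒ ẍ = −rω² cosθ (ω constant).
|a| = rω²|cosθ| = 0.0239·(75.08)²·|cos 170.4°| = 132.85 m/s².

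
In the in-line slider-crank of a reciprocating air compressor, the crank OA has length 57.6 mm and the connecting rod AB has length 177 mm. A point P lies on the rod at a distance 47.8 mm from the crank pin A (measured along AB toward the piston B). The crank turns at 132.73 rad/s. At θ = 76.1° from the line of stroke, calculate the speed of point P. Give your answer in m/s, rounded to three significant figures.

7.70

ω = 132.7 rad/s.  Crank-pin speed |V_A| = rω = 7.6452 m/s, perpendicular to OA.
Rod angle: sinφ = −(r/L) sinθ ⇒ φ = -18.415°; ω_rod = −rω cosθ/√(L²−r²sin²θ) = -10.936 rad/s.
V_P = V_A + ω_rod × AP, with AP = 0.0478 m along the rod.
Components: V_Px = −rω sinθ − a·ω_rod·sinφ = -7.5865 m/s;  V_Py = rω cosθ + a·ω_rod·cosφ = +1.3406 m/s.
|V_P| = √(V_Px² + V_Py²) = 7.704 m/s.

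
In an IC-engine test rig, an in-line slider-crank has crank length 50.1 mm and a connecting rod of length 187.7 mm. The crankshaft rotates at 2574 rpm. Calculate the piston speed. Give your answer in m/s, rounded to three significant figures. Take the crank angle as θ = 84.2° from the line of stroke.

ω = 2π·2574/60 = 269.5 rad/s
For an in-line slider-crank, x = r cosθ + √(L² − r² sin²θ), so v = −rω sinθ·[1 + r cosθ/√(L² − r² sin²θ)].
With r = 0.0501 m, L = 0.1877 m, θ = 84.2°: √(L² − r² sin²θ) = 0.18096 m.
v = −0.0501·269.5·0.99488·[1 + 0.0501·0.10106/0.18096] = -13.811 m/s.
|v| = 13.811 m/s.

13.8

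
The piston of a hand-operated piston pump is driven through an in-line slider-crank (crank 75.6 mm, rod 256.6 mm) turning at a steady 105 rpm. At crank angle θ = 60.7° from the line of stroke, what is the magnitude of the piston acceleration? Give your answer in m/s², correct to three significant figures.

3.07

ω = 2π·105/60 = 11 rad/s
x(θ) = r cosθ + √(L² − r² sin²θ); with ω constant, a = ω²·d²x/dθ².
d²x/dθ² = −r cosθ − r²(cos2θ)/√u − r⁴ sin²2θ/(4u^{3/2}),  u = L² − r² sin²θ = 0.061497 m².
Substituting r = 0.0756 m, L = 0.2566 m, θ = 60.7°: d²x/dθ² = -0.02538 m.
a = ω²·d²x/dθ² = (11)²·(-0.02538) = -3.0685 m/s²;  |a| = 3.0685 m/s².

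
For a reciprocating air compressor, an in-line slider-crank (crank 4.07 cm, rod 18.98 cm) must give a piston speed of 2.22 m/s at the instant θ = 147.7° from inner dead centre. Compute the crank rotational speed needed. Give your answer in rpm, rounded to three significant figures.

For an in-line slider-crank, |v_piston| = rω|sinθ|·[1 + r cosθ/√(L² − r² sin²θ)].
With r = 0.0407 m, L = 0.1898 m, θ = 147.7°: the bracketed kinematic factor |dx/dθ| = 0.01778 m.
ω = v/|dx/dθ| = 2.22/0.01778 = 124.86 rad/s.
N = 60ω/(2π) = 1192.3 rpm.

1190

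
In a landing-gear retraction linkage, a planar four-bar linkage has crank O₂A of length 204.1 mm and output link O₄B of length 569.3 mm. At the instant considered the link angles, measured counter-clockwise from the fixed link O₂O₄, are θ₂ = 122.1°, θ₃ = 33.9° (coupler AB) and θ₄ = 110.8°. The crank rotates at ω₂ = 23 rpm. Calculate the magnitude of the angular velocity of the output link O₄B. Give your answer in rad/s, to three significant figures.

ω₂ = 2.409 rad/s (from 23 rpm).
Differentiating the loop-closure r₂e^{iθ₂}+r₃e^{iθ₃}=r₁+r₄e^{iθ₄} gives r₂ω₂e^{iθ₂}+r₃ω₃e^{iθ₃}=r₄ω₄e^{iθ₄}.
Eliminating the other unknown: ω₄ = r₂ω₂ sin(θ₂−θ₃) / [r₄ sin(θ₄−θ₃)].
Numerator sine = +0.99951; denominator sine = +0.97398.
Result = 0.2041·2.409·(+0.99951) / (0.5693·(+0.97398)) = +0.88613 rad/s; magnitude 0.88613 rad/s.

0.886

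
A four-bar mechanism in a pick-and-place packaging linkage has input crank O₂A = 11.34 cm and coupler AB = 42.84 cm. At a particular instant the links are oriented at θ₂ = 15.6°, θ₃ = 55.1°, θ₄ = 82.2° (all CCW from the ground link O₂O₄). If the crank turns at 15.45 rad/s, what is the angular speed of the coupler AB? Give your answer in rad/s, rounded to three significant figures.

ω₂ = 15.45 rad/s
Differentiating the loop-closure r₂e^{iθ₂}+r₃e^{iθ₃}=r₁+r₄e^{iθ₄} gives r₂ω₂e^{iθ₂}+r₃ω₃e^{iθ₃}=r₄ω₄e^{iθ₄}.
Eliminating the other unknown: ω₃ = r₂ω₂ sin(θ₄−θ₂) / [r₃ sin(θ₃−θ₄)].
Numerator sine = +0.91775; denominator sine = -0.45554.
Result = 0.1134·15.45·(+0.91775) / (0.4284·(-0.45554)) = -8.2392 rad/s; magnitude 8.2392 rad/s.

8.24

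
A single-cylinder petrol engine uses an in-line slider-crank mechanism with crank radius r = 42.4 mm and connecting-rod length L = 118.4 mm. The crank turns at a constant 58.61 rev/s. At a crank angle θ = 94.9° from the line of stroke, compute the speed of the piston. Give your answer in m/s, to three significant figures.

15.0

ω = 2π·58.6 = 368.3 rad/s
For an in-line slider-crank, x = r cosθ + √(L² − r² sin²θ), so v = −rω sinθ·[1 + r cosθ/√(L² − r² sin²θ)].
With r = 0.0424 m, L = 0.1184 m, θ = 94.9°: √(L² − r² sin²θ) = 0.11061 m.
v = −0.0424·368.3·0.99635·[1 + 0.0424·-0.08542/0.11061] = -15.048 m/s.
|v| = 15.048 m/s.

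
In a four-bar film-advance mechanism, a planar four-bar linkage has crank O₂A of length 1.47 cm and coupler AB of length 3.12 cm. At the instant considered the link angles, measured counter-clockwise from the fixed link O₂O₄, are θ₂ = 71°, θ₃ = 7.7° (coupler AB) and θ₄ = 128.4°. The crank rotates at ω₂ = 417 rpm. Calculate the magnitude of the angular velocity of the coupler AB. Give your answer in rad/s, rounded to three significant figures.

20.2

ω₂ = 43.67 rad/s (from 417 rpm).
Differentiating the loop-closure r₂e^{iθ₂}+r₃e^{iθ₃}=r₁+r₄e^{iθ₄} gives r₂ω₂e^{iθ₂}+r₃ω₃e^{iθ₃}=r₄ω₄e^{iθ₄}.
Eliminating the other unknown: ω₃ = r₂ω₂ sin(θ₄−θ₂) / [r₃ sin(θ₃−θ₄)].
Numerator sine = +0.84245; denominator sine = -0.85985.
Result = 0.0147·43.67·(+0.84245) / (0.0312·(-0.85985)) = -20.158 rad/s; magnitude 20.158 rad/s.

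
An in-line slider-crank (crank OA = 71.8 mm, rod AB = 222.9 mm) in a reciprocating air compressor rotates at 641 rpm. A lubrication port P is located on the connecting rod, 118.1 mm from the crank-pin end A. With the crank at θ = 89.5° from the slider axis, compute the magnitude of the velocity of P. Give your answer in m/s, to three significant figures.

ω = 67.13 rad/s.  Crank-pin speed |V_A| = rω = 4.8196 m/s, perpendicular to OA.
Rod angle: sinφ = −(r/L) sinθ ⇒ φ = -18.790°; ω_rod = −rω cosθ/√(L²−r²sin²θ) = -0.19931 rad/s.
V_P = V_A + ω_rod × AP, with AP = 0.1181 m along the rod.
Components: V_Px = −rω sinθ − a·ω_rod·sinφ = -4.827 m/s;  V_Py = rω cosθ + a·ω_rod·cosφ = +0.019774 m/s.
|V_P| = √(V_Px² + V_Py²) = 4.827 m/s.

4.83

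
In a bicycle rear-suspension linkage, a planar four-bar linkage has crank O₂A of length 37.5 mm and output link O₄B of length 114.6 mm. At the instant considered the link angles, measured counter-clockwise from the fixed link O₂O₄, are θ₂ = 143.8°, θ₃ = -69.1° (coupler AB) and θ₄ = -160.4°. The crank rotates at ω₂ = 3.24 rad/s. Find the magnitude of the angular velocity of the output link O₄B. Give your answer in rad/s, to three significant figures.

0.576

ω₂ = 3.24 rad/s
Differentiating the loop-closure r₂e^{iθ₂}+r₃e^{iθ₃}=r₁+r₄e^{iθ₄} gives r₂ω₂e^{iθ₂}+r₃ω₃e^{iθ₃}=r₄ω₄e^{iθ₄}.
Eliminating the other unknown: ω₄ = r₂ω₂ sin(θ₂−θ₃) / [r₄ sin(θ₄−θ₃)].
Numerator sine = -0.54317; denominator sine = -0.99974.
Result = 0.0375·3.24·(-0.54317) / (0.1146·(-0.99974)) = +0.57603 rad/s; magnitude 0.57603 rad/s.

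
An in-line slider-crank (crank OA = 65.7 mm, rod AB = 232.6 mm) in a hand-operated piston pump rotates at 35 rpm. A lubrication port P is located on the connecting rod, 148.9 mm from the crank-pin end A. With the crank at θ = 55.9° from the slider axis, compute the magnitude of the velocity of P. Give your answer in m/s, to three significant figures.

0.225

ω = 3.665 rad/s.  Crank-pin speed |V_A| = rω = 0.2408 m/s, perpendicular to OA.
Rod angle: sinφ = −(r/L) sinθ ⇒ φ = -13.526°; ω_rod = −rω cosθ/√(L²−r²sin²θ) = -0.59697 rad/s.
V_P = V_A + ω_rod × AP, with AP = 0.1489 m along the rod.
Components: V_Px = −rω sinθ − a·ω_rod·sinφ = -0.22019 m/s;  V_Py = rω cosθ + a·ω_rod·cosφ = +0.04858 m/s.
|V_P| = √(V_Px² + V_Py²) = 0.22549 m/s.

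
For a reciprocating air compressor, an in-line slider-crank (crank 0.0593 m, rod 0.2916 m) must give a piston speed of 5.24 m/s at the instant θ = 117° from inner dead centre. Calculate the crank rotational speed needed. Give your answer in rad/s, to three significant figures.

For an in-line slider-crank, |v_piston| = rω|sinθ|·[1 + r cosθ/√(L² − r² sin²θ)].
With r = 0.0593 m, L = 0.2916 m, θ = 117°: the bracketed kinematic factor |dx/dθ| = 0.047876 m.
ω = v/|dx/dθ| = 5.24/0.047876 = 109.45 rad/s.

109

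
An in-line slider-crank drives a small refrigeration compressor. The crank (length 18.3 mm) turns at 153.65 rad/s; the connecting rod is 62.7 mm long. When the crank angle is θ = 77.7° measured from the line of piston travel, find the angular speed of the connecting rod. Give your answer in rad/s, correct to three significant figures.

9.97

ω = 153.7 rad/s
The rod makes angle φ with the slider axis where L sinφ = r sinθ; differentiating, L cosφ·φ̇ = r ω cosθ.
L cosφ = √(L² − r² sin²θ) = 0.060097 m.
|ω_rod| = r ω |cosθ| / √(L² − r² sin²θ) = 0.0183·153.7·0.21303/0.060097 = 9.9673 rad/s.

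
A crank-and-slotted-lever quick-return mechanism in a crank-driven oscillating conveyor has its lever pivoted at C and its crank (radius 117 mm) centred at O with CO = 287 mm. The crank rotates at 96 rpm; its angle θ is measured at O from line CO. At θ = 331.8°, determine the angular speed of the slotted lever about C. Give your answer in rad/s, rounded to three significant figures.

2.80

ω = 10.05 rad/s (from 96 rpm).
Crank pin A relative to C: A = (d + r cosθ, r sinθ); lever angle φ = atan2(r sinθ, d + r cosθ).
Differentiating tanφ: φ̇ = rω(d cosθ + r)/(d² + r² + 2dr cosθ).
d² + r² + 2dr cosθ = |CA|² = 0.155245 m²;  d cosθ + r = +0.36993 m.
|ω_lever| = |0.117·10.05·+0.36993| / 0.155245 = 2.8028 rad/s.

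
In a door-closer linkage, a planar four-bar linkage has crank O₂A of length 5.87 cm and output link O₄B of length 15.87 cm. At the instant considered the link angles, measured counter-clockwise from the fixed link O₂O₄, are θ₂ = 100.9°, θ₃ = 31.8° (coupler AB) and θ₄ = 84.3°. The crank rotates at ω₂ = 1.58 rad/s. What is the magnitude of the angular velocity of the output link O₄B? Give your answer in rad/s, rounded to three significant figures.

0.688

ω₂ = 1.58 rad/s
Differentiating the loop-closure r₂e^{iθ₂}+r₃e^{iθ₃}=r₁+r₄e^{iθ₄} gives r₂ω₂e^{iθ₂}+r₃ω₃e^{iθ₃}=r₄ω₄e^{iθ₄}.
Eliminating the other unknown: ω₄ = r₂ω₂ sin(θ₂−θ₃) / [r₄ sin(θ₄−θ₃)].
Numerator sine = +0.93420; denominator sine = +0.79335.
Result = 0.0587·1.58·(+0.93420) / (0.1587·(+0.79335)) = +0.68817 rad/s; magnitude 0.68817 rad/s.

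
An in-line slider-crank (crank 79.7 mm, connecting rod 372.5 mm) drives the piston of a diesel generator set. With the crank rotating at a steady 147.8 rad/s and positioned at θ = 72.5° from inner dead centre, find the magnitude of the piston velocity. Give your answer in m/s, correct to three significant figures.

12.0

ω = 147.8 rad/s
For an in-line slider-crank, x = r cosθ + √(L² − r² sin²θ), so v = −rω sinθ·[1 + r cosθ/√(L² − r² sin²θ)].
With r = 0.0797 m, L = 0.3725 m, θ = 72.5°: √(L² − r² sin²θ) = 0.36466 m.
v = −0.0797·147.8·0.95372·[1 + 0.0797·0.30071/0.36466] = -11.973 m/s.
|v| = 11.973 m/s.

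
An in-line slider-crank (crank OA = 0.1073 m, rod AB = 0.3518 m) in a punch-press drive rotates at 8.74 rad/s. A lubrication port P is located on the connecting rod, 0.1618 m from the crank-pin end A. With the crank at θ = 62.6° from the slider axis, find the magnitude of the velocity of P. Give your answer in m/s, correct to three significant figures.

ω = 8.74 rad/s.  Crank-pin speed |V_A| = rω = 0.9378 m/s, perpendicular to OA.
Rod angle: sinφ = −(r/L) sinθ ⇒ φ = -15.711°; ω_rod = −rω cosθ/√(L²−r²sin²θ) = -1.2744 rad/s.
V_P = V_A + ω_rod × AP, with AP = 0.1618 m along the rod.
Components: V_Px = −rω sinθ − a·ω_rod·sinφ = -0.88843 m/s;  V_Py = rω cosθ + a·ω_rod·cosφ = +0.23309 m/s.
|V_P| = √(V_Px² + V_Py²) = 0.9185 m/s.

0.918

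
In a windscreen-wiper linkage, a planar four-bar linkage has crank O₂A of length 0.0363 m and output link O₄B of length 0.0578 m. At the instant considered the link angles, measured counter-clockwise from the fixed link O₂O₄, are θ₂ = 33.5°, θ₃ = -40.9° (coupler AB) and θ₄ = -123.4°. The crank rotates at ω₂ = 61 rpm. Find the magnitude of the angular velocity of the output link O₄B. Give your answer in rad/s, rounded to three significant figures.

3.90

ω₂ = 6.388 rad/s (from 61 rpm).
Differentiating the loop-closure r₂e^{iθ₂}+r₃e^{iθ₃}=r₁+r₄e^{iθ₄} gives r₂ω₂e^{iθ₂}+r₃ω₃e^{iθ₃}=r₄ω₄e^{iθ₄}.
Eliminating the other unknown: ω₄ = r₂ω₂ sin(θ₂−θ₃) / [r₄ sin(θ₄−θ₃)].
Numerator sine = +0.96316; denominator sine = -0.99144.
Result = 0.0363·6.388·(+0.96316) / (0.0578·(-0.99144)) = -3.8973 rad/s; magnitude 3.8973 rad/s.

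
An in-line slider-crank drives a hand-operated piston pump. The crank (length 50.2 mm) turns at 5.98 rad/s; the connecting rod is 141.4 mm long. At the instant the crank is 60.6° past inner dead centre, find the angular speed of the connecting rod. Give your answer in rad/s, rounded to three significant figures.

ω = 5.98 rad/s
The rod makes angle φ with the slider axis where L sinφ = r sinθ; differentiating, L cosφ·φ̇ = r ω cosθ.
L cosφ = √(L² − r² sin²θ) = 0.13447 m.
|ω_rod| = r ω |cosθ| / √(L² − r² sin²θ) = 0.0502·5.98·0.49090/0.13447 = 1.0959 rad/s.

1.10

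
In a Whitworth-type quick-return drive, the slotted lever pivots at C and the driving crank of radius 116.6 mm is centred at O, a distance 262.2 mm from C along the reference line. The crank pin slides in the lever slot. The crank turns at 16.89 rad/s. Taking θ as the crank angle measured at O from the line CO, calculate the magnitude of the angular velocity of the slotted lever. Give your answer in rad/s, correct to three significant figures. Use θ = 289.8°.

3.93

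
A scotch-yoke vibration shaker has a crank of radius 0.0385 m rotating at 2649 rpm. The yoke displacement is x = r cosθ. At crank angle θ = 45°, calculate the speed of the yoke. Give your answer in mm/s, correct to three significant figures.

ω = 277.4 rad/s (from 2649 rpm).
x = r cosθ ⇒ ẋ = −rω sinθ.
|v| = rω|sinθ| = 0.0385·277.4·|sin 45°| = 7.5519 m/s = 7551.9 mm/s.

7550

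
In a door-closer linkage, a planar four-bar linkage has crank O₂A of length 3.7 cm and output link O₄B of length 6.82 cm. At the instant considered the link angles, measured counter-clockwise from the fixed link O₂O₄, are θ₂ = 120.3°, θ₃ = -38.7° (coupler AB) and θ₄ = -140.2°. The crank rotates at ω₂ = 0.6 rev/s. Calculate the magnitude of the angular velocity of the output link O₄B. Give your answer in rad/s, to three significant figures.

0.748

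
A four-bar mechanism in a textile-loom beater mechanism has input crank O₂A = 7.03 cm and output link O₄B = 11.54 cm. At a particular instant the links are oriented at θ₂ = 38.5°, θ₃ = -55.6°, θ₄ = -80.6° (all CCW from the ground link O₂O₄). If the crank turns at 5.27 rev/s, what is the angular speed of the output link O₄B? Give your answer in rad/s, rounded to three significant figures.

47.6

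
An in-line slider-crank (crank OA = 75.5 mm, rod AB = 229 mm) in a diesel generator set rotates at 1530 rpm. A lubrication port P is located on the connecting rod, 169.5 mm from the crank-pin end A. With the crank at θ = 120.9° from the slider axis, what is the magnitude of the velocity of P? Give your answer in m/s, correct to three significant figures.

9.17

ω = 160.2 rad/s.  Crank-pin speed |V_A| = rω = 12.097 m/s, perpendicular to OA.
Rod angle: sinφ = −(r/L) sinθ ⇒ φ = -16.433°; ω_rod = −rω cosθ/√(L²−r²sin²θ) = +28.283 rad/s.
V_P = V_A + ω_rod × AP, with AP = 0.1695 m along the rod.
Components: V_Px = −rω sinθ − a·ω_rod·sinφ = -9.0236 m/s;  V_Py = rω cosθ + a·ω_rod·cosφ = -1.6141 m/s.
|V_P| = √(V_Px² + V_Py²) = 9.1668 m/s.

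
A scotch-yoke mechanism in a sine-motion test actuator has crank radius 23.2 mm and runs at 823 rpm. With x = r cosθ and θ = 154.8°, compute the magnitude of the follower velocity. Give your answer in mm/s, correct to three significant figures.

ω = 86.18 rad/s (from 823 rpm).
x = r cosθ ⇒ ẋ = −rω sinθ.
|v| = rω|sinθ| = 0.0232·86.18·|sin 154.8°| = 0.85134 m/s = 851.34 mm/s.

851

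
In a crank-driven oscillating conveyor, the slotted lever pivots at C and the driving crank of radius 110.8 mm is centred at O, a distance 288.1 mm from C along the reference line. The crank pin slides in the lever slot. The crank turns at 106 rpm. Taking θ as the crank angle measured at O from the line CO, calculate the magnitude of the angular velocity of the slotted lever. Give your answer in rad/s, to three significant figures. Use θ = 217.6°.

ω = 11.1 rad/s (from 106 rpm).
Crank pin A relative to C: A = (d + r cosθ, r sinθ); lever angle φ = atan2(r sinθ, d + r cosθ).
Differentiating tanφ: φ̇ = rω(d cosθ + r)/(d² + r² + 2dr cosθ).
d² + r² + 2dr cosθ = |CA|² = 0.0446961 m²;  d cosθ + r = -0.11746 m.
|ω_lever| = |0.1108·11.1·-0.11746| / 0.0446961 = 3.2321 rad/s.

3.23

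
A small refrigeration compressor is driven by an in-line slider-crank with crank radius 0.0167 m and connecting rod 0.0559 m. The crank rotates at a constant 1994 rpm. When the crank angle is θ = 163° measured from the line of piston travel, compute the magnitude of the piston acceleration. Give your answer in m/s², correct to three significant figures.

ω = 2π·1994/60 = 208.8 rad/s
x(θ) = r cosθ + √(L² − r² sin²θ); with ω constant, a = ω²·d²x/dθ².
d²x/dθ² = −r cosθ − r²(cos2θ)/√u − r⁴ sin²2θ/(4u^{3/2}),  u = L² − r² sin²θ = 0.00310097 m².
Substituting r = 0.0167 m, L = 0.0559 m, θ = 163°: d²x/dθ² = +0.011783 m.
a = ω²·d²x/dθ² = (208.8)²·(+0.011783) = +513.77 m/s²;  |a| = 513.77 m/s².

514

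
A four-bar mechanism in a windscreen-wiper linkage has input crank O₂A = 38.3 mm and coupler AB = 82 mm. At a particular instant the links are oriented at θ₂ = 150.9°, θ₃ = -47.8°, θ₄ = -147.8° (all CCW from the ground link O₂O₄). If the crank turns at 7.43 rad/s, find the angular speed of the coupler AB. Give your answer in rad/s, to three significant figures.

3.09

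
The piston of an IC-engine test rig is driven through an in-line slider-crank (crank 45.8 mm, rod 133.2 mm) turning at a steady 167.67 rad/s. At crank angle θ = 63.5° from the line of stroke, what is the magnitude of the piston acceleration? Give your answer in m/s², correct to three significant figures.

304

ω = 167.7 rad/s
x(θ) = r cosθ + √(L² − r² sin²θ); with ω constant, a = ω²·d²x/dθ².
d²x/dθ² = −r cosθ − r²(cos2θ)/√u − r⁴ sin²2θ/(4u^{3/2}),  u = L² − r² sin²θ = 0.0160622 m².
Substituting r = 0.0458 m, L = 0.1332 m, θ = 63.5°: d²x/dθ² = -0.01082 m.
a = ω²·d²x/dθ² = (167.7)²·(-0.01082) = -304.18 m/s²;  |a| = 304.18 m/s².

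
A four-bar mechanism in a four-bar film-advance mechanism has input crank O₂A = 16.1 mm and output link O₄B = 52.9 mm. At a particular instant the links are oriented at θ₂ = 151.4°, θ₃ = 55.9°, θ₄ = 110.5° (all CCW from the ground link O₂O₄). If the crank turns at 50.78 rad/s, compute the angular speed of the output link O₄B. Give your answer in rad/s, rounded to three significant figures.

18.9

ω₂ = 50.78 rad/s
Differentiating the loop-closure r₂e^{iθ₂}+r₃e^{iθ₃}=r₁+r₄e^{iθ₄} gives r₂ω₂e^{iθ₂}+r₃ω₃e^{iθ₃}=r₄ω₄e^{iθ₄}.
Eliminating the other unknown: ω₄ = r₂ω₂ sin(θ₂−θ₃) / [r₄ sin(θ₄−θ₃)].
Numerator sine = +0.99540; denominator sine = +0.81513.
Result = 0.0161·50.78·(+0.99540) / (0.0529·(+0.81513)) = +18.873 rad/s; magnitude 18.873 rad/s.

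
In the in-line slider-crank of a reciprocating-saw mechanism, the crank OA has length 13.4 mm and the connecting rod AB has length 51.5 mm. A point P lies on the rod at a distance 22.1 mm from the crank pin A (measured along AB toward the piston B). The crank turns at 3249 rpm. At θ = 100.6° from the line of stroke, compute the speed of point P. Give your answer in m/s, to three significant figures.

4.41

ω = 340.2 rad/s.  Crank-pin speed |V_A| = rω = 4.5591 m/s, perpendicular to OA.
Rod angle: sinφ = −(r/L) sinθ ⇒ φ = -14.818°; ω_rod = −rω cosθ/√(L²−r²sin²θ) = +16.845 rad/s.
V_P = V_A + ω_rod × AP, with AP = 0.0221 m along the rod.
Components: V_Px = −rω sinθ − a·ω_rod·sinφ = -4.3861 m/s;  V_Py = rω cosθ + a·ω_rod·cosφ = -0.47877 m/s.
|V_P| = √(V_Px² + V_Py²) = 4.4122 m/s.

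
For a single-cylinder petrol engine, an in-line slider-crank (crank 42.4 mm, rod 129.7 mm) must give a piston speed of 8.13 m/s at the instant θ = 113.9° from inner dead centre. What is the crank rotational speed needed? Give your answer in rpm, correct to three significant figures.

For an in-line slider-crank, |v_piston| = rω|sinθ|·[1 + r cosθ/√(L² − r² sin²θ)].
With r = 0.0424 m, L = 0.1297 m, θ = 113.9°: the bracketed kinematic factor |dx/dθ| = 0.033384 m.
ω = v/|dx/dθ| = 8.13/0.033384 = 243.53 rad/s.
N = 60ω/(2π) = 2325.5 rpm.

2330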